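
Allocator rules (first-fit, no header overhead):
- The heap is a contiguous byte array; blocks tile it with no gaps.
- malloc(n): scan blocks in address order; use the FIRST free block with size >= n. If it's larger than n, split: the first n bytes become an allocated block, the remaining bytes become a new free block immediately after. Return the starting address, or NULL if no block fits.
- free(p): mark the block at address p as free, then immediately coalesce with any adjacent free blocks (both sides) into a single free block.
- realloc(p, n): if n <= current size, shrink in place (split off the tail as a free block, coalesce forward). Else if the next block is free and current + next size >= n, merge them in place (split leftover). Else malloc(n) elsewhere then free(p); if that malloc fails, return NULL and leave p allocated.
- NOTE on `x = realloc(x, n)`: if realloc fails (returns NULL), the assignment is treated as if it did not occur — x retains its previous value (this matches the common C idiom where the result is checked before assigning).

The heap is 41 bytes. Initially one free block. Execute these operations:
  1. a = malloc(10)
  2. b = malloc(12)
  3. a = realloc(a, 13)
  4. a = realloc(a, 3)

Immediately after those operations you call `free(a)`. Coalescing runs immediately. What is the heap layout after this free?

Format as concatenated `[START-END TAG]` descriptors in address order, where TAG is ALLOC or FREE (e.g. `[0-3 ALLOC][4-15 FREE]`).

Answer: [0-9 FREE][10-21 ALLOC][22-40 FREE]

Derivation:
Op 1: a = malloc(10) -> a = 0; heap: [0-9 ALLOC][10-40 FREE]
Op 2: b = malloc(12) -> b = 10; heap: [0-9 ALLOC][10-21 ALLOC][22-40 FREE]
Op 3: a = realloc(a, 13) -> a = 22; heap: [0-9 FREE][10-21 ALLOC][22-34 ALLOC][35-40 FREE]
Op 4: a = realloc(a, 3) -> a = 22; heap: [0-9 FREE][10-21 ALLOC][22-24 ALLOC][25-40 FREE]
free(a): a = 22 -> block [22-24 ALLOC]; mark free, coalesce with adjacent free neighbors -> [0-9 FREE][10-21 ALLOC][22-40 FREE]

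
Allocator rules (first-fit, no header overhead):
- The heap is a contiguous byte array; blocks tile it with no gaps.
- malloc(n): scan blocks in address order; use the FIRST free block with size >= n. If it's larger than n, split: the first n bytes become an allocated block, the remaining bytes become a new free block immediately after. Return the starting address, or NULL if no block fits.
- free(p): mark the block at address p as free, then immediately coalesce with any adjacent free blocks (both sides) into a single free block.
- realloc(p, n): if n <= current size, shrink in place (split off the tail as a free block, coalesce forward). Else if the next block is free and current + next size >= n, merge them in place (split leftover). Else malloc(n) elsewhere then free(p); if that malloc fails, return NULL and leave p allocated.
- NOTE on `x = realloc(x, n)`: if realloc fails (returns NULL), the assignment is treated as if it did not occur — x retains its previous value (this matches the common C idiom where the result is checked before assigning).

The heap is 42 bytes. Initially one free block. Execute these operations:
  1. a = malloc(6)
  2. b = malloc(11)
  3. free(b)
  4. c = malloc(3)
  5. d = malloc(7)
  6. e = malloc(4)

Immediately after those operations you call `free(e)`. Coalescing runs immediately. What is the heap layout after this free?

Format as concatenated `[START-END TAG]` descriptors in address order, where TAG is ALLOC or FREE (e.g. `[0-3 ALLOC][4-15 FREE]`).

Op 1: a = malloc(6) -> a = 0; heap: [0-5 ALLOC][6-41 FREE]
Op 2: b = malloc(11) -> b = 6; heap: [0-5 ALLOC][6-16 ALLOC][17-41 FREE]
Op 3: free(b) -> (freed b); heap: [0-5 ALLOC][6-41 FREE]
Op 4: c = malloc(3) -> c = 6; heap: [0-5 ALLOC][6-8 ALLOC][9-41 FREE]
Op 5: d = malloc(7) -> d = 9; heap: [0-5 ALLOC][6-8 ALLOC][9-15 ALLOC][16-41 FREE]
Op 6: e = malloc(4) -> e = 16; heap: [0-5 ALLOC][6-8 ALLOC][9-15 ALLOC][16-19 ALLOC][20-41 FREE]
free(e): e = 16 -> block [16-19 ALLOC]; mark free, coalesce with adjacent free neighbors -> [0-5 ALLOC][6-8 ALLOC][9-15 ALLOC][16-41 FREE]

Answer: [0-5 ALLOC][6-8 ALLOC][9-15 ALLOC][16-41 FREE]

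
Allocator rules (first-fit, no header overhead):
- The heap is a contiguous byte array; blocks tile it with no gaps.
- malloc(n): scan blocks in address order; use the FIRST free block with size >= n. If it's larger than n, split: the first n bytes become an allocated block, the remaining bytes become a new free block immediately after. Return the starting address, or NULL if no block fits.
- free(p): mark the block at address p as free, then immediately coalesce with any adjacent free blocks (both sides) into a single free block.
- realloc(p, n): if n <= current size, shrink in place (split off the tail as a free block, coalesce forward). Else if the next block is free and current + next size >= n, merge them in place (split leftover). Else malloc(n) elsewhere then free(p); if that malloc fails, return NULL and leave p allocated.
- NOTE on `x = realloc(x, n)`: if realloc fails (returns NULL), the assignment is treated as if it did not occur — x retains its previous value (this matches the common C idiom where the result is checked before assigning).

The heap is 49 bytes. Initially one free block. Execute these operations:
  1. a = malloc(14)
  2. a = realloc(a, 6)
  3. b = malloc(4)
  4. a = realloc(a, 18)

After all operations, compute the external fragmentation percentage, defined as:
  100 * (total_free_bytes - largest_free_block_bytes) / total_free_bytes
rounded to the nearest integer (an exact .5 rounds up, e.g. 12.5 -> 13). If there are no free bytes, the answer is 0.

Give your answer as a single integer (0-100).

Answer: 22

Derivation:
Op 1: a = malloc(14) -> a = 0; heap: [0-13 ALLOC][14-48 FREE]
Op 2: a = realloc(a, 6) -> a = 0; heap: [0-5 ALLOC][6-48 FREE]
Op 3: b = malloc(4) -> b = 6; heap: [0-5 ALLOC][6-9 ALLOC][10-48 FREE]
Op 4: a = realloc(a, 18) -> a = 10; heap: [0-5 FREE][6-9 ALLOC][10-27 ALLOC][28-48 FREE]
Free blocks: [6 21] total_free=27 largest=21 -> 100*(27-21)/27 = 600/27 ≈ 22.222 -> rounds to 22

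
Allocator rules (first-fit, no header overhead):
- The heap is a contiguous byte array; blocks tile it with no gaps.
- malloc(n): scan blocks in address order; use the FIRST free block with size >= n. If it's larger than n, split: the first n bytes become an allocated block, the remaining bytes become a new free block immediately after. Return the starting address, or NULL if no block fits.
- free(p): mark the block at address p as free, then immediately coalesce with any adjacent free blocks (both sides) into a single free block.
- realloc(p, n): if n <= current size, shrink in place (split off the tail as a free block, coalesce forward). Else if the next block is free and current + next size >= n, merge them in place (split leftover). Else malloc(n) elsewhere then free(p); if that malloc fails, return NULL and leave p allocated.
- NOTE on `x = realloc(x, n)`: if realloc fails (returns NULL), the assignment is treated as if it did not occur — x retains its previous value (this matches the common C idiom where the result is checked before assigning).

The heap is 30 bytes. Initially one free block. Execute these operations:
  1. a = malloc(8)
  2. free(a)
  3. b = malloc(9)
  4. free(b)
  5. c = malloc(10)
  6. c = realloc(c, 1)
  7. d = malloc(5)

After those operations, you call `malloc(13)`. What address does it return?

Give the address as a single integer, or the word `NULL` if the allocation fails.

Op 1: a = malloc(8) -> a = 0; heap: [0-7 ALLOC][8-29 FREE]
Op 2: free(a) -> (freed a); heap: [0-29 FREE]
Op 3: b = malloc(9) -> b = 0; heap: [0-8 ALLOC][9-29 FREE]
Op 4: free(b) -> (freed b); heap: [0-29 FREE]
Op 5: c = malloc(10) -> c = 0; heap: [0-9 ALLOC][10-29 FREE]
Op 6: c = realloc(c, 1) -> c = 0; heap: [0-0 ALLOC][1-29 FREE]
Op 7: d = malloc(5) -> d = 1; heap: [0-0 ALLOC][1-5 ALLOC][6-29 FREE]
malloc(13): first-fit scan over [0-0 ALLOC][1-5 ALLOC][6-29 FREE] -> 6

Answer: 6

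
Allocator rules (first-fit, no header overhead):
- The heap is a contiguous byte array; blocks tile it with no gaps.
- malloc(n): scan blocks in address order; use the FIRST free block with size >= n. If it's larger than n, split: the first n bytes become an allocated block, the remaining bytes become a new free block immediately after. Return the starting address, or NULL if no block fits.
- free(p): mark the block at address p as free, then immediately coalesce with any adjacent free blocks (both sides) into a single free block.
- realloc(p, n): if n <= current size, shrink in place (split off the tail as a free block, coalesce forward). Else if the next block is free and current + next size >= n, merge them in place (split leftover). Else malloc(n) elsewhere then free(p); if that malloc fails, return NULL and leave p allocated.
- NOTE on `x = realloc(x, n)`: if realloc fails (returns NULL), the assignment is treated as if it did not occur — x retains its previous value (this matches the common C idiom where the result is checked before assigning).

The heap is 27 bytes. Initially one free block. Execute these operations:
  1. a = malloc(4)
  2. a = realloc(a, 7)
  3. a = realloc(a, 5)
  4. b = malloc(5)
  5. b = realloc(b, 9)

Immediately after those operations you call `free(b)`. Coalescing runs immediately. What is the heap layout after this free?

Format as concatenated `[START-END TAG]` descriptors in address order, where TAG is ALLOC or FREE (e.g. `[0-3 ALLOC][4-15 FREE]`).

Op 1: a = malloc(4) -> a = 0; heap: [0-3 ALLOC][4-26 FREE]
Op 2: a = realloc(a, 7) -> a = 0; heap: [0-6 ALLOC][7-26 FREE]
Op 3: a = realloc(a, 5) -> a = 0; heap: [0-4 ALLOC][5-26 FREE]
Op 4: b = malloc(5) -> b = 5; heap: [0-4 ALLOC][5-9 ALLOC][10-26 FREE]
Op 5: b = realloc(b, 9) -> b = 5; heap: [0-4 ALLOC][5-13 ALLOC][14-26 FREE]
free(b): b = 5 -> block [5-13 ALLOC]; mark free, coalesce with adjacent free neighbors -> [0-4 ALLOC][5-26 FREE]

Answer: [0-4 ALLOC][5-26 FREE]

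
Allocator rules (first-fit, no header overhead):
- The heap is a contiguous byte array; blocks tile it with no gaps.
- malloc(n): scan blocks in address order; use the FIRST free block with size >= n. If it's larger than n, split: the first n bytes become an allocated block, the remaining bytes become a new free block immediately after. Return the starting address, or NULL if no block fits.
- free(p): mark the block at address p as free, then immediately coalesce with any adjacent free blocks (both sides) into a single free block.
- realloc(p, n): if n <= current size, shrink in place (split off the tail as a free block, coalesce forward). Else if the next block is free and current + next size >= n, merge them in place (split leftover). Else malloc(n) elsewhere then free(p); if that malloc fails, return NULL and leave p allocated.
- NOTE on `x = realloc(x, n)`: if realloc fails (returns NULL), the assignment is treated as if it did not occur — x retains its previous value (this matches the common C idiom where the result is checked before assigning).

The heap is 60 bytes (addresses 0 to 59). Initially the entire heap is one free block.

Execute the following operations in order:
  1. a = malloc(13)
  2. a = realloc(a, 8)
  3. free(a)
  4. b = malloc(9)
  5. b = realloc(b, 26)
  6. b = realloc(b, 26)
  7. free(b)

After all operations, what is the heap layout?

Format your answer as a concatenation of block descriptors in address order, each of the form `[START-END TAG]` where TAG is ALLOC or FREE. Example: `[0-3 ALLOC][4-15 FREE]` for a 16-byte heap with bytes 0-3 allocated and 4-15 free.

Op 1: a = malloc(13) -> a = 0; heap: [0-12 ALLOC][13-59 FREE]
Op 2: a = realloc(a, 8) -> a = 0; heap: [0-7 ALLOC][8-59 FREE]
Op 3: free(a) -> (freed a); heap: [0-59 FREE]
Op 4: b = malloc(9) -> b = 0; heap: [0-8 ALLOC][9-59 FREE]
Op 5: b = realloc(b, 26) -> b = 0; heap: [0-25 ALLOC][26-59 FREE]
Op 6: b = realloc(b, 26) -> b = 0; heap: [0-25 ALLOC][26-59 FREE]
Op 7: free(b) -> (freed b); heap: [0-59 FREE]

Answer: [0-59 FREE]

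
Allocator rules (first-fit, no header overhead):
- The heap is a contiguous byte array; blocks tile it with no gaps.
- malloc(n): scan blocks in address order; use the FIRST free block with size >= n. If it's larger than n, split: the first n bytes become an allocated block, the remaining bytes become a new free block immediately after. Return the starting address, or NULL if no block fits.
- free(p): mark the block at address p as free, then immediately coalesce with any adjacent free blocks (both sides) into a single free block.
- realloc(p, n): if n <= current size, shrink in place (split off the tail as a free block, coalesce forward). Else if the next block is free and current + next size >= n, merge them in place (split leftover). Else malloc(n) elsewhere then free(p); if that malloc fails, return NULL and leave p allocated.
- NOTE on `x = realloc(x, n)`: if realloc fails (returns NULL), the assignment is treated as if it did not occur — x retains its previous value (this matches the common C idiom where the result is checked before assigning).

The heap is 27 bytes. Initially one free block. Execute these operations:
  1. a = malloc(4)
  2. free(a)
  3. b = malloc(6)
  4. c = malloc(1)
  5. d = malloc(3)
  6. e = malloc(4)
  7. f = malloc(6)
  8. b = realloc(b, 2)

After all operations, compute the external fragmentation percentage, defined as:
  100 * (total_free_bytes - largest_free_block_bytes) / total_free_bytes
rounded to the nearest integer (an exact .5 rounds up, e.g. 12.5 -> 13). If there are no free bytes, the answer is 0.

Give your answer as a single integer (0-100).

Op 1: a = malloc(4) -> a = 0; heap: [0-3 ALLOC][4-26 FREE]
Op 2: free(a) -> (freed a); heap: [0-26 FREE]
Op 3: b = malloc(6) -> b = 0; heap: [0-5 ALLOC][6-26 FREE]
Op 4: c = malloc(1) -> c = 6; heap: [0-5 ALLOC][6-6 ALLOC][7-26 FREE]
Op 5: d = malloc(3) -> d = 7; heap: [0-5 ALLOC][6-6 ALLOC][7-9 ALLOC][10-26 FREE]
Op 6: e = malloc(4) -> e = 10; heap: [0-5 ALLOC][6-6 ALLOC][7-9 ALLOC][10-13 ALLOC][14-26 FREE]
Op 7: f = malloc(6) -> f = 14; heap: [0-5 ALLOC][6-6 ALLOC][7-9 ALLOC][10-13 ALLOC][14-19 ALLOC][20-26 FREE]
Op 8: b = realloc(b, 2) -> b = 0; heap: [0-1 ALLOC][2-5 FREE][6-6 ALLOC][7-9 ALLOC][10-13 ALLOC][14-19 ALLOC][20-26 FREE]
Free blocks: [4 7] total_free=11 largest=7 -> 100*(11-7)/11 = 400/11 ≈ 36.364 -> rounds to 36

Answer: 36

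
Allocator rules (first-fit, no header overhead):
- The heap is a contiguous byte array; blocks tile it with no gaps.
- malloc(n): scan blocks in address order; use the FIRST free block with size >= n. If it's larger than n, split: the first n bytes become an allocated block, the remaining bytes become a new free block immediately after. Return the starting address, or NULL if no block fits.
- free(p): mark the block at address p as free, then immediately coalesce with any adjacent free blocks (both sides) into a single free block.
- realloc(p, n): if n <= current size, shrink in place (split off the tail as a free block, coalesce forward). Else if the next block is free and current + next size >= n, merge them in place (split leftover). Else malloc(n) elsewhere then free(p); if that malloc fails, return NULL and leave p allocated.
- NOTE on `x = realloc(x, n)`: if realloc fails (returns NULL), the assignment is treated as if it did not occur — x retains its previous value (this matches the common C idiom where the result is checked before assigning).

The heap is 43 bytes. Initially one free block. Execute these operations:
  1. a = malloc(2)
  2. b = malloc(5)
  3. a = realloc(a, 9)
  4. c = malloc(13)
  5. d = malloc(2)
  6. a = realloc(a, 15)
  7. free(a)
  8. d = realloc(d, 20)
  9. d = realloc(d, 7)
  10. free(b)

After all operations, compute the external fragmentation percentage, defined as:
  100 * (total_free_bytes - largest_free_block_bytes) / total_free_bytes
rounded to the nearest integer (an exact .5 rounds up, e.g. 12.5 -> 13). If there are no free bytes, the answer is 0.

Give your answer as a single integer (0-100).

Answer: 39

Derivation:
Op 1: a = malloc(2) -> a = 0; heap: [0-1 ALLOC][2-42 FREE]
Op 2: b = malloc(5) -> b = 2; heap: [0-1 ALLOC][2-6 ALLOC][7-42 FREE]
Op 3: a = realloc(a, 9) -> a = 7; heap: [0-1 FREE][2-6 ALLOC][7-15 ALLOC][16-42 FREE]
Op 4: c = malloc(13) -> c = 16; heap: [0-1 FREE][2-6 ALLOC][7-15 ALLOC][16-28 ALLOC][29-42 FREE]
Op 5: d = malloc(2) -> d = 0; heap: [0-1 ALLOC][2-6 ALLOC][7-15 ALLOC][16-28 ALLOC][29-42 FREE]
Op 6: a = realloc(a, 15) -> NULL (a unchanged); heap: [0-1 ALLOC][2-6 ALLOC][7-15 ALLOC][16-28 ALLOC][29-42 FREE]
Op 7: free(a) -> (freed a); heap: [0-1 ALLOC][2-6 ALLOC][7-15 FREE][16-28 ALLOC][29-42 FREE]
Op 8: d = realloc(d, 20) -> NULL (d unchanged); heap: [0-1 ALLOC][2-6 ALLOC][7-15 FREE][16-28 ALLOC][29-42 FREE]
Op 9: d = realloc(d, 7) -> d = 7; heap: [0-1 FREE][2-6 ALLOC][7-13 ALLOC][14-15 FREE][16-28 ALLOC][29-42 FREE]
Op 10: free(b) -> (freed b); heap: [0-6 FREE][7-13 ALLOC][14-15 FREE][16-28 ALLOC][29-42 FREE]
Free blocks: [7 2 14] total_free=23 largest=14 -> 100*(23-14)/23 = 900/23 ≈ 39.130 -> rounds to 39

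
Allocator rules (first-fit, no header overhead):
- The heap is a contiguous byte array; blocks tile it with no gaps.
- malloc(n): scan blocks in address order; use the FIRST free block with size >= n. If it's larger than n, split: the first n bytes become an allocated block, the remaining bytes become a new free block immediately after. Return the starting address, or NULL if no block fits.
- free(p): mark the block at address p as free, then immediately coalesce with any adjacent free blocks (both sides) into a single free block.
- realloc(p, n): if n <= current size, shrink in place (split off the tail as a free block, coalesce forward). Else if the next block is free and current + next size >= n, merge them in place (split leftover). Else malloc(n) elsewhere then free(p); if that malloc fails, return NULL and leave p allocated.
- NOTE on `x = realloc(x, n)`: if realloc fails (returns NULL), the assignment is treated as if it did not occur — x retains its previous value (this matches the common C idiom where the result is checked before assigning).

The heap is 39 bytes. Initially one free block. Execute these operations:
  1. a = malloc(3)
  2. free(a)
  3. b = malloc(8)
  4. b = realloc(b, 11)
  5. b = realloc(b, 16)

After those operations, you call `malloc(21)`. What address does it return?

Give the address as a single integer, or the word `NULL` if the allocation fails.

Op 1: a = malloc(3) -> a = 0; heap: [0-2 ALLOC][3-38 FREE]
Op 2: free(a) -> (freed a); heap: [0-38 FREE]
Op 3: b = malloc(8) -> b = 0; heap: [0-7 ALLOC][8-38 FREE]
Op 4: b = realloc(b, 11) -> b = 0; heap: [0-10 ALLOC][11-38 FREE]
Op 5: b = realloc(b, 16) -> b = 0; heap: [0-15 ALLOC][16-38 FREE]
malloc(21): first-fit scan over [0-15 ALLOC][16-38 FREE] -> 16

Answer: 16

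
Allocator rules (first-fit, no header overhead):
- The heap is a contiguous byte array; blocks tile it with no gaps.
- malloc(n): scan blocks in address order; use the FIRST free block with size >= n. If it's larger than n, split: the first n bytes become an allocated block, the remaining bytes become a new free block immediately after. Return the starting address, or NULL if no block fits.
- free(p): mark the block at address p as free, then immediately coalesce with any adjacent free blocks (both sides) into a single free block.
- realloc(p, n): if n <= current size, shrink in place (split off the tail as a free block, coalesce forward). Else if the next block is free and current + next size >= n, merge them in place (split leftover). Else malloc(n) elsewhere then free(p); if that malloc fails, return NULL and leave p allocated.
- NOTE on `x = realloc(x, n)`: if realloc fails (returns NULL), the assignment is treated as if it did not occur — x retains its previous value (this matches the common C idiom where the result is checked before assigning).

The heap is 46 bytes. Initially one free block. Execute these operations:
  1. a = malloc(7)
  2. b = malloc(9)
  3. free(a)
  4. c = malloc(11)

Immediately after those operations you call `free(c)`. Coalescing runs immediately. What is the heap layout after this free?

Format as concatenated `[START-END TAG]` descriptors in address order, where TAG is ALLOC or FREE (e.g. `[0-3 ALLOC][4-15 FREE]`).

Op 1: a = malloc(7) -> a = 0; heap: [0-6 ALLOC][7-45 FREE]
Op 2: b = malloc(9) -> b = 7; heap: [0-6 ALLOC][7-15 ALLOC][16-45 FREE]
Op 3: free(a) -> (freed a); heap: [0-6 FREE][7-15 ALLOC][16-45 FREE]
Op 4: c = malloc(11) -> c = 16; heap: [0-6 FREE][7-15 ALLOC][16-26 ALLOC][27-45 FREE]
free(c): c = 16 -> block [16-26 ALLOC]; mark free, coalesce with adjacent free neighbors -> [0-6 FREE][7-15 ALLOC][16-45 FREE]

Answer: [0-6 FREE][7-15 ALLOC][16-45 FREE]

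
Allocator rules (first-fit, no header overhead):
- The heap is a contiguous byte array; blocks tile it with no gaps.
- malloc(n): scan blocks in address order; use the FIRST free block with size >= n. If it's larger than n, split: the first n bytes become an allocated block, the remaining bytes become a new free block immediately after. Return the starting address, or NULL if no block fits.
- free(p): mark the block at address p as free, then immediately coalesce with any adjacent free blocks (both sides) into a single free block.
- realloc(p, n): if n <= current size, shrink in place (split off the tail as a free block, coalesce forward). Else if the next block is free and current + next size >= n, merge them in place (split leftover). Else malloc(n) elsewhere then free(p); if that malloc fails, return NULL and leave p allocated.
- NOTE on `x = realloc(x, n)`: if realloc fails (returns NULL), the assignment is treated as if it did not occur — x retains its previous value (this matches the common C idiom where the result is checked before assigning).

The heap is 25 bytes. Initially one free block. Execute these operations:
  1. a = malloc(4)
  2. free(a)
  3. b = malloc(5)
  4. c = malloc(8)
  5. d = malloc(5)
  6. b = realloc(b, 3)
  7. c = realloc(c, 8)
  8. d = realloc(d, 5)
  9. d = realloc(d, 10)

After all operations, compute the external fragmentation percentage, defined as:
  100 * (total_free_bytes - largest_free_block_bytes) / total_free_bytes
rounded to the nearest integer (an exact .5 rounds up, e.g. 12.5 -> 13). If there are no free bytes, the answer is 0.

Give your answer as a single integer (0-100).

Op 1: a = malloc(4) -> a = 0; heap: [0-3 ALLOC][4-24 FREE]
Op 2: free(a) -> (freed a); heap: [0-24 FREE]
Op 3: b = malloc(5) -> b = 0; heap: [0-4 ALLOC][5-24 FREE]
Op 4: c = malloc(8) -> c = 5; heap: [0-4 ALLOC][5-12 ALLOC][13-24 FREE]
Op 5: d = malloc(5) -> d = 13; heap: [0-4 ALLOC][5-12 ALLOC][13-17 ALLOC][18-24 FREE]
Op 6: b = realloc(b, 3) -> b = 0; heap: [0-2 ALLOC][3-4 FREE][5-12 ALLOC][13-17 ALLOC][18-24 FREE]
Op 7: c = realloc(c, 8) -> c = 5; heap: [0-2 ALLOC][3-4 FREE][5-12 ALLOC][13-17 ALLOC][18-24 FREE]
Op 8: d = realloc(d, 5) -> d = 13; heap: [0-2 ALLOC][3-4 FREE][5-12 ALLOC][13-17 ALLOC][18-24 FREE]
Op 9: d = realloc(d, 10) -> d = 13; heap: [0-2 ALLOC][3-4 FREE][5-12 ALLOC][13-22 ALLOC][23-24 FREE]
Free blocks: [2 2] total_free=4 largest=2 -> 100*(4-2)/4 = 200/4 = 50

Answer: 50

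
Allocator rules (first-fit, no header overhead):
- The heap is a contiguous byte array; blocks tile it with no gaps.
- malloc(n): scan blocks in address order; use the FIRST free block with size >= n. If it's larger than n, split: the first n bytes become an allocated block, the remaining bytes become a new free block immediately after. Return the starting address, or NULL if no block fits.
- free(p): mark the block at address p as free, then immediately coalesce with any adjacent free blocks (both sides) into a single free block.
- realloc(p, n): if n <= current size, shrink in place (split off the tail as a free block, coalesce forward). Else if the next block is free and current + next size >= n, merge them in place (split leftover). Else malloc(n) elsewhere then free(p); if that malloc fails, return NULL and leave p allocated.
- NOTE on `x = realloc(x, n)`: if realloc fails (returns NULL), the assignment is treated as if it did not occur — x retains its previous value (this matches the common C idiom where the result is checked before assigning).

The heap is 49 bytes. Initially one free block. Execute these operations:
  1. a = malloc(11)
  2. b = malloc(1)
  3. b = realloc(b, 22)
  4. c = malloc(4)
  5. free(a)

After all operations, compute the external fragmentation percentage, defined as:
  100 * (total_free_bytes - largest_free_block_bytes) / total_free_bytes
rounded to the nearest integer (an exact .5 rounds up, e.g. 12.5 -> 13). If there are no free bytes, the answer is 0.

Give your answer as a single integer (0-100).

Op 1: a = malloc(11) -> a = 0; heap: [0-10 ALLOC][11-48 FREE]
Op 2: b = malloc(1) -> b = 11; heap: [0-10 ALLOC][11-11 ALLOC][12-48 FREE]
Op 3: b = realloc(b, 22) -> b = 11; heap: [0-10 ALLOC][11-32 ALLOC][33-48 FREE]
Op 4: c = malloc(4) -> c = 33; heap: [0-10 ALLOC][11-32 ALLOC][33-36 ALLOC][37-48 FREE]
Op 5: free(a) -> (freed a); heap: [0-10 FREE][11-32 ALLOC][33-36 ALLOC][37-48 FREE]
Free blocks: [11 12] total_free=23 largest=12 -> 100*(23-12)/23 = 1100/23 ≈ 47.826 -> rounds to 48

Answer: 48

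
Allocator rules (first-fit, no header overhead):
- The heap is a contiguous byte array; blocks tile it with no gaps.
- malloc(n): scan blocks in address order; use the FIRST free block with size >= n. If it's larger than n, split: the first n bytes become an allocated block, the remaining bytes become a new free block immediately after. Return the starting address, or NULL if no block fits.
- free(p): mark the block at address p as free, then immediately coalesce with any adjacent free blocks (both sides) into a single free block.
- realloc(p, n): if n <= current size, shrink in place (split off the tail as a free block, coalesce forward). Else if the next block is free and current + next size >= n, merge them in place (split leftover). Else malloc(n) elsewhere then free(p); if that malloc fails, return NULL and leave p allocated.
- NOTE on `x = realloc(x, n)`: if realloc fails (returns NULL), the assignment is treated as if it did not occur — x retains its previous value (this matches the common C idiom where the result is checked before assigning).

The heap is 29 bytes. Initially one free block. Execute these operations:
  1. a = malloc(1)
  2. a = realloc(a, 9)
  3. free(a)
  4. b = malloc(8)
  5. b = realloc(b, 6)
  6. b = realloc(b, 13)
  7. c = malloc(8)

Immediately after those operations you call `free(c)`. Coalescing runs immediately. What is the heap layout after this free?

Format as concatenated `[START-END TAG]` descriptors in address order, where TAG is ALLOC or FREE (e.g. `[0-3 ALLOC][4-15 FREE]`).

Op 1: a = malloc(1) -> a = 0; heap: [0-0 ALLOC][1-28 FREE]
Op 2: a = realloc(a, 9) -> a = 0; heap: [0-8 ALLOC][9-28 FREE]
Op 3: free(a) -> (freed a); heap: [0-28 FREE]
Op 4: b = malloc(8) -> b = 0; heap: [0-7 ALLOC][8-28 FREE]
Op 5: b = realloc(b, 6) -> b = 0; heap: [0-5 ALLOC][6-28 FREE]
Op 6: b = realloc(b, 13) -> b = 0; heap: [0-12 ALLOC][13-28 FREE]
Op 7: c = malloc(8) -> c = 13; heap: [0-12 ALLOC][13-20 ALLOC][21-28 FREE]
free(c): c = 13 -> block [13-20 ALLOC]; mark free, coalesce with adjacent free neighbors -> [0-12 ALLOC][13-28 FREE]

Answer: [0-12 ALLOC][13-28 FREE]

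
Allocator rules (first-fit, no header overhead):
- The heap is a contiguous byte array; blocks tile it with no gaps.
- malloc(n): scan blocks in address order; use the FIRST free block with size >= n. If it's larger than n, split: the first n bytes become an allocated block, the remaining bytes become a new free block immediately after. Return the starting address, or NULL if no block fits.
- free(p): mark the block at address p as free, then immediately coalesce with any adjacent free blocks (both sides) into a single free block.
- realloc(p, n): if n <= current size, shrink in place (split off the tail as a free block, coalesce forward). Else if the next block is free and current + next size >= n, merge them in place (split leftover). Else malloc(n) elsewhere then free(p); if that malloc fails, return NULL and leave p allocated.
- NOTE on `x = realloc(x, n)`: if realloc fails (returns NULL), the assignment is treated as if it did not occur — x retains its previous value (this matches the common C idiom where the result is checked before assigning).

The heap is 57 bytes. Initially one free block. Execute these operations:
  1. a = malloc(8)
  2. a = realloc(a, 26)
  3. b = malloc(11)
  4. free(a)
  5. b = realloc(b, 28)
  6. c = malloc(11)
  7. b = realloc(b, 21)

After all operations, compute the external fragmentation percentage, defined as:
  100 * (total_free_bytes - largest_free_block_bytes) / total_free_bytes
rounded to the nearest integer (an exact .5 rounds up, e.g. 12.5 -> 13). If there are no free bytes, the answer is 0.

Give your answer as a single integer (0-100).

Op 1: a = malloc(8) -> a = 0; heap: [0-7 ALLOC][8-56 FREE]
Op 2: a = realloc(a, 26) -> a = 0; heap: [0-25 ALLOC][26-56 FREE]
Op 3: b = malloc(11) -> b = 26; heap: [0-25 ALLOC][26-36 ALLOC][37-56 FREE]
Op 4: free(a) -> (freed a); heap: [0-25 FREE][26-36 ALLOC][37-56 FREE]
Op 5: b = realloc(b, 28) -> b = 26; heap: [0-25 FREE][26-53 ALLOC][54-56 FREE]
Op 6: c = malloc(11) -> c = 0; heap: [0-10 ALLOC][11-25 FREE][26-53 ALLOC][54-56 FREE]
Op 7: b = realloc(b, 21) -> b = 26; heap: [0-10 ALLOC][11-25 FREE][26-46 ALLOC][47-56 FREE]
Free blocks: [15 10] total_free=25 largest=15 -> 100*(25-15)/25 = 1000/25 = 40

Answer: 40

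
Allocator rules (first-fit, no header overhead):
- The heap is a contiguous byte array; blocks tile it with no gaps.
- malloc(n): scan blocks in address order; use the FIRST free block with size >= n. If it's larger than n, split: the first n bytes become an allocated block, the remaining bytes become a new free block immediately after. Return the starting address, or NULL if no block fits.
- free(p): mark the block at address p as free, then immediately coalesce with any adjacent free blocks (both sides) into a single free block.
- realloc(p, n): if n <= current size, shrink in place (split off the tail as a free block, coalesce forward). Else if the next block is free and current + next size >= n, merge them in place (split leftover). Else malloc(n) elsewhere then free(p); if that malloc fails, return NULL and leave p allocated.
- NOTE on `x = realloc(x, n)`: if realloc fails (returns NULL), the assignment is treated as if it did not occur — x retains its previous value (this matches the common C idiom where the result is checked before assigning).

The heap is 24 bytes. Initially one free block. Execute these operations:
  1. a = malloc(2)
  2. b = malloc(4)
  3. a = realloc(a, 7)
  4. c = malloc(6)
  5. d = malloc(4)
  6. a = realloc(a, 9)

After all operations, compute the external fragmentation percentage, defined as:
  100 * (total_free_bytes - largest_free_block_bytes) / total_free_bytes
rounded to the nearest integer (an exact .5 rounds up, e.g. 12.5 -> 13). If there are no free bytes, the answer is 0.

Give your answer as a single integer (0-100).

Op 1: a = malloc(2) -> a = 0; heap: [0-1 ALLOC][2-23 FREE]
Op 2: b = malloc(4) -> b = 2; heap: [0-1 ALLOC][2-5 ALLOC][6-23 FREE]
Op 3: a = realloc(a, 7) -> a = 6; heap: [0-1 FREE][2-5 ALLOC][6-12 ALLOC][13-23 FREE]
Op 4: c = malloc(6) -> c = 13; heap: [0-1 FREE][2-5 ALLOC][6-12 ALLOC][13-18 ALLOC][19-23 FREE]
Op 5: d = malloc(4) -> d = 19; heap: [0-1 FREE][2-5 ALLOC][6-12 ALLOC][13-18 ALLOC][19-22 ALLOC][23-23 FREE]
Op 6: a = realloc(a, 9) -> NULL (a unchanged); heap: [0-1 FREE][2-5 ALLOC][6-12 ALLOC][13-18 ALLOC][19-22 ALLOC][23-23 FREE]
Free blocks: [2 1] total_free=3 largest=2 -> 100*(3-2)/3 = 100/3 ≈ 33.333 -> rounds to 33

Answer: 33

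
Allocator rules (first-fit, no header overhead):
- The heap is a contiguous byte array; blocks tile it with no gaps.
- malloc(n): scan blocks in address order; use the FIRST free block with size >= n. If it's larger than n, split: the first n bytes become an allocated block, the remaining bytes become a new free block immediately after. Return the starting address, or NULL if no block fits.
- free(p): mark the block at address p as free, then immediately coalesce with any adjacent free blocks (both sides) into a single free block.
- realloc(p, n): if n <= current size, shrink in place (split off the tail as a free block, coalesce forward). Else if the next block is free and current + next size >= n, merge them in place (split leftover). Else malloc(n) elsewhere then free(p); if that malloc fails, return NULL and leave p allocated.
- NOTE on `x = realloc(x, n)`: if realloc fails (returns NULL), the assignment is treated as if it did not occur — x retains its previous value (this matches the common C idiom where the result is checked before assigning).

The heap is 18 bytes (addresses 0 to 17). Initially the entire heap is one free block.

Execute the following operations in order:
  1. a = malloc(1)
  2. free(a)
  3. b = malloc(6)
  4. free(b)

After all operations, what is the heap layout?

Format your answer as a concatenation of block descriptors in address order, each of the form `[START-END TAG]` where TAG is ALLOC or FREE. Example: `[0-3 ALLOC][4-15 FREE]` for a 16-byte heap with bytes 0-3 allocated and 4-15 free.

Answer: [0-17 FREE]

Derivation:
Op 1: a = malloc(1) -> a = 0; heap: [0-0 ALLOC][1-17 FREE]
Op 2: free(a) -> (freed a); heap: [0-17 FREE]
Op 3: b = malloc(6) -> b = 0; heap: [0-5 ALLOC][6-17 FREE]
Op 4: free(b) -> (freed b); heap: [0-17 FREE]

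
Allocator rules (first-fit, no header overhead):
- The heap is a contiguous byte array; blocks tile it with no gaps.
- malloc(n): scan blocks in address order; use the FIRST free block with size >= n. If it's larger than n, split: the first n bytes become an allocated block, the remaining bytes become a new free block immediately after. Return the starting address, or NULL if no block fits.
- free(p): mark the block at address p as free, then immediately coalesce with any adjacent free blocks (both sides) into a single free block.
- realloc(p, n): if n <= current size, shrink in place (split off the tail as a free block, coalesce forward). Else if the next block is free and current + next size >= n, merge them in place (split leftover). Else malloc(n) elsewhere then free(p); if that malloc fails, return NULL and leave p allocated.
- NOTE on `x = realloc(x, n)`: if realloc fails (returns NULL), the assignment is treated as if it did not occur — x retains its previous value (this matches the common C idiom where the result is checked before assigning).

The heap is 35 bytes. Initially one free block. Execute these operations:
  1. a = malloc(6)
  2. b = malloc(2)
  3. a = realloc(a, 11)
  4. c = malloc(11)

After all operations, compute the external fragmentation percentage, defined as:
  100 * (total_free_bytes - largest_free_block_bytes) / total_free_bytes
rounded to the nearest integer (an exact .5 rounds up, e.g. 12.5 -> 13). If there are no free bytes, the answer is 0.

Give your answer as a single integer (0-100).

Answer: 45

Derivation:
Op 1: a = malloc(6) -> a = 0; heap: [0-5 ALLOC][6-34 FREE]
Op 2: b = malloc(2) -> b = 6; heap: [0-5 ALLOC][6-7 ALLOC][8-34 FREE]
Op 3: a = realloc(a, 11) -> a = 8; heap: [0-5 FREE][6-7 ALLOC][8-18 ALLOC][19-34 FREE]
Op 4: c = malloc(11) -> c = 19; heap: [0-5 FREE][6-7 ALLOC][8-18 ALLOC][19-29 ALLOC][30-34 FREE]
Free blocks: [6 5] total_free=11 largest=6 -> 100*(11-6)/11 = 500/11 ≈ 45.455 -> rounds to 45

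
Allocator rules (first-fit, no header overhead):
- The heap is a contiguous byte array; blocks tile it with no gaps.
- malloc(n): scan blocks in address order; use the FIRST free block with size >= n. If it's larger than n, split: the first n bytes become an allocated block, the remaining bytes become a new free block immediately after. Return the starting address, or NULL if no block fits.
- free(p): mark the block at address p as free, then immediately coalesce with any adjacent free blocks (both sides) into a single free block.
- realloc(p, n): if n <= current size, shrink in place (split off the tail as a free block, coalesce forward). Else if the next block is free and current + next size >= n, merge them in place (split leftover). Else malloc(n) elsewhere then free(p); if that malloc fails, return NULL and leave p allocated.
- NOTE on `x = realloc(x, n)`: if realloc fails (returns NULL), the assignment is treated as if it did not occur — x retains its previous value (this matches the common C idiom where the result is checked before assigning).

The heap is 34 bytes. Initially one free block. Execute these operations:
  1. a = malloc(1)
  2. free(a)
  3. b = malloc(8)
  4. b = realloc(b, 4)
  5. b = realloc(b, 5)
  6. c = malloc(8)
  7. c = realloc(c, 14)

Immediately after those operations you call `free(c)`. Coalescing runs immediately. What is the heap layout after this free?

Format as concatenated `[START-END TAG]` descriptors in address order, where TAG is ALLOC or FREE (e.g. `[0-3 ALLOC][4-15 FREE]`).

Answer: [0-4 ALLOC][5-33 FREE]

Derivation:
Op 1: a = malloc(1) -> a = 0; heap: [0-0 ALLOC][1-33 FREE]
Op 2: free(a) -> (freed a); heap: [0-33 FREE]
Op 3: b = malloc(8) -> b = 0; heap: [0-7 ALLOC][8-33 FREE]
Op 4: b = realloc(b, 4) -> b = 0; heap: [0-3 ALLOC][4-33 FREE]
Op 5: b = realloc(b, 5) -> b = 0; heap: [0-4 ALLOC][5-33 FREE]
Op 6: c = malloc(8) -> c = 5; heap: [0-4 ALLOC][5-12 ALLOC][13-33 FREE]
Op 7: c = realloc(c, 14) -> c = 5; heap: [0-4 ALLOC][5-18 ALLOC][19-33 FREE]
free(c): c = 5 -> block [5-18 ALLOC]; mark free, coalesce with adjacent free neighbors -> [0-4 ALLOC][5-33 FREE]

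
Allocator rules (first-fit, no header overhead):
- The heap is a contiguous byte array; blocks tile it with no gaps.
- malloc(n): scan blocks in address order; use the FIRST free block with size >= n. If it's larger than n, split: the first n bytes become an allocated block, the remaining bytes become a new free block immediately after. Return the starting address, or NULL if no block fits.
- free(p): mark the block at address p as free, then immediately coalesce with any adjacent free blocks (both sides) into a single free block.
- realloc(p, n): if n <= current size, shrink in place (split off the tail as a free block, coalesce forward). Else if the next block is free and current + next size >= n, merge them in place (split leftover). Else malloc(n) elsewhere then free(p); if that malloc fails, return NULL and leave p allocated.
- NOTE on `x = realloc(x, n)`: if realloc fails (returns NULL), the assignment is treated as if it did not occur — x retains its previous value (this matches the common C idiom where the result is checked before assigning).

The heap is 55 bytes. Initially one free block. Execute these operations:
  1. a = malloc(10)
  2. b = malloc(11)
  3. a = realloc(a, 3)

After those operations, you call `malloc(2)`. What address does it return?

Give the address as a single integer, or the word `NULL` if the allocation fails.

Op 1: a = malloc(10) -> a = 0; heap: [0-9 ALLOC][10-54 FREE]
Op 2: b = malloc(11) -> b = 10; heap: [0-9 ALLOC][10-20 ALLOC][21-54 FREE]
Op 3: a = realloc(a, 3) -> a = 0; heap: [0-2 ALLOC][3-9 FREE][10-20 ALLOC][21-54 FREE]
malloc(2): first-fit scan over [0-2 ALLOC][3-9 FREE][10-20 ALLOC][21-54 FREE] -> 3

Answer: 3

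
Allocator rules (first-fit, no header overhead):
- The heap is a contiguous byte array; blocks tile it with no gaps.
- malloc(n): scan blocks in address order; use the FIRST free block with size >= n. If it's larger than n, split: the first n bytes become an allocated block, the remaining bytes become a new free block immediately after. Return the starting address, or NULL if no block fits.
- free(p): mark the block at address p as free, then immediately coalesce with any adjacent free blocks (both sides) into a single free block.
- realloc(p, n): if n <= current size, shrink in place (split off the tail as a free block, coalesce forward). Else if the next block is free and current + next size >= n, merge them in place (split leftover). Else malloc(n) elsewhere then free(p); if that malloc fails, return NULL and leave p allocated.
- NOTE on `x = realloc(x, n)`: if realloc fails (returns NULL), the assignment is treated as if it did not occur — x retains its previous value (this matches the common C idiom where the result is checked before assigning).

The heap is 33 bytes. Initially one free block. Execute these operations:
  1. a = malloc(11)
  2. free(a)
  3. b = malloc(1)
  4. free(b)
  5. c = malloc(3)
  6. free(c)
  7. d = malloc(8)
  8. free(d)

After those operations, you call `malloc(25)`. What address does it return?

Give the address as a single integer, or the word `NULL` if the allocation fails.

Answer: 0

Derivation:
Op 1: a = malloc(11) -> a = 0; heap: [0-10 ALLOC][11-32 FREE]
Op 2: free(a) -> (freed a); heap: [0-32 FREE]
Op 3: b = malloc(1) -> b = 0; heap: [0-0 ALLOC][1-32 FREE]
Op 4: free(b) -> (freed b); heap: [0-32 FREE]
Op 5: c = malloc(3) -> c = 0; heap: [0-2 ALLOC][3-32 FREE]
Op 6: free(c) -> (freed c); heap: [0-32 FREE]
Op 7: d = malloc(8) -> d = 0; heap: [0-7 ALLOC][8-32 FREE]
Op 8: free(d) -> (freed d); heap: [0-32 FREE]
malloc(25): first-fit scan over [0-32 FREE] -> 0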